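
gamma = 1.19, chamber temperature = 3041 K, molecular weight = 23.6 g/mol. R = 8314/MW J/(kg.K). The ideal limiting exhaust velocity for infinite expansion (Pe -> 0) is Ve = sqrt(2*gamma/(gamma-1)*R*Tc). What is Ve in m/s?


R = 8314 / 23.6 = 352.29 J/(kg.K)
Ve = sqrt(2 * 1.19 / (1.19 - 1) * 352.29 * 3041) = 3663 m/s

3663 m/s


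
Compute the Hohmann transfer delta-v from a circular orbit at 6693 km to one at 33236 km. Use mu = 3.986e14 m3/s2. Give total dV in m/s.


V1 = sqrt(mu/r1) = 7717.17 m/s
dV1 = V1*(sqrt(2*r2/(r1+r2)) - 1) = 2239.94 m/s
V2 = sqrt(mu/r2) = 3463.09 m/s
dV2 = V2*(1 - sqrt(2*r1/(r1+r2))) = 1457.95 m/s
Total dV = 3698 m/s

3698 m/s


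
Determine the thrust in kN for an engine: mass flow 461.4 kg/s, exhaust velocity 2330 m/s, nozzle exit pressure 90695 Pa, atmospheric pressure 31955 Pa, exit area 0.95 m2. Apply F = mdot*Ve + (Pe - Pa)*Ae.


F = 461.4 * 2330 + (90695 - 31955) * 0.95 = 1.1309e+06 N = 1130.9 kN

1130.9 kN


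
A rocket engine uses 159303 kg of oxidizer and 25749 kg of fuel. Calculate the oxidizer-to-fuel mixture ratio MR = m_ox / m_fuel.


MR = 159303 / 25749 = 6.19

6.19


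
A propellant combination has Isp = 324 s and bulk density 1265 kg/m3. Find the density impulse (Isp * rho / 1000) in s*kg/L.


rho*Isp = 324 * 1265 / 1000 = 410 s*kg/L

410 s*kg/L


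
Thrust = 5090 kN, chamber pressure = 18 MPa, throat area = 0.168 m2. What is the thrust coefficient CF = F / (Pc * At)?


CF = 5090000 / (18e6 * 0.168) = 1.68

1.68


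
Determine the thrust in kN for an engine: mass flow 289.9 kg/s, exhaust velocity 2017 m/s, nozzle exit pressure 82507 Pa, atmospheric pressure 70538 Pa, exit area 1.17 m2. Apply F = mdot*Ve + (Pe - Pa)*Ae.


F = 289.9 * 2017 + (82507 - 70538) * 1.17 = 598732.0 N = 598.7 kN

598.7 kN


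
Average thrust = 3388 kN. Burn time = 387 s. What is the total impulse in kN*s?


It = 3388 * 387 = 1311156 kN*s

1311156 kN*s


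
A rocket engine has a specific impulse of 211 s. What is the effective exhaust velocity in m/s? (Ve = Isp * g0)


Ve = Isp * g0 = 211 * 9.81 = 2069.9 m/s

2069.9 m/s


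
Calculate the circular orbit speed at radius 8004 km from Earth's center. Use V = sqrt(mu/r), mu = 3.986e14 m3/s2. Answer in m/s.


V = sqrt(3.986e14 / 8004000) = 7057 m/s

7057 m/s


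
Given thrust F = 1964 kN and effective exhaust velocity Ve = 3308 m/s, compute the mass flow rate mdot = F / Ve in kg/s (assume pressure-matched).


mdot = F / Ve = 1964000 / 3308 = 593.7 kg/s

593.7 kg/s


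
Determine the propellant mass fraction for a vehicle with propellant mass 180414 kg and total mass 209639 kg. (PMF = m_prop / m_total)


PMF = 180414 / 209639 = 0.861

0.861


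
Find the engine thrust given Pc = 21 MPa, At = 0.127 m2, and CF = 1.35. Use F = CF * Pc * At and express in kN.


F = 1.35 * 21e6 * 0.127 = 3.6004e+06 N = 3600.4 kN

3600.4 kN


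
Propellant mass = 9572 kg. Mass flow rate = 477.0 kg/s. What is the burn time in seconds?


tb = 9572 / 477.0 = 20.1 s

20.1 s


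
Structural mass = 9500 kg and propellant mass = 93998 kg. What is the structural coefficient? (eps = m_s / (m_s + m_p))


eps = 9500 / (9500 + 93998) = 0.0918

0.0918


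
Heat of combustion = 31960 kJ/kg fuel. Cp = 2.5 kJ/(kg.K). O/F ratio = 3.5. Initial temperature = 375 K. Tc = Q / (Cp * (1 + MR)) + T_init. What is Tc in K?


Tc = 31960 / (2.5 * (1 + 3.5)) + 375 = 3216 K

3216 K


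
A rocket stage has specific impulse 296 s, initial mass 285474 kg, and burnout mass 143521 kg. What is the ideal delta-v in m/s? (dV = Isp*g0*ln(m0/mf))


Ve = 296 * 9.81 = 2903.76 m/s
dV = 2903.76 * ln(285474/143521) = 1997 m/s

1997 m/s


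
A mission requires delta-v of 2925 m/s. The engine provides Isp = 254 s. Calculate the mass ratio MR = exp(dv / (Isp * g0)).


Ve = 254 * 9.81 = 2491.74 m/s
MR = exp(2925 / 2491.74) = 3.235

3.235


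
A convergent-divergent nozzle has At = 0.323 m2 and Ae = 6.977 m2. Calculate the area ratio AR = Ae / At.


AR = 6.977 / 0.323 = 21.6

21.6


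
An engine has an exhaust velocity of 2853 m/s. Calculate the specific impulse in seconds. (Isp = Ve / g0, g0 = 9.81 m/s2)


Isp = Ve / g0 = 2853 / 9.81 = 290.8 s

290.8 s


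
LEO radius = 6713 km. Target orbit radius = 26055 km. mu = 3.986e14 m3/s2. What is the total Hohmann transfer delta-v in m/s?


V1 = sqrt(mu/r1) = 7705.67 m/s
dV1 = V1*(sqrt(2*r2/(r1+r2)) - 1) = 2011.64 m/s
V2 = sqrt(mu/r2) = 3911.32 m/s
dV2 = V2*(1 - sqrt(2*r1/(r1+r2))) = 1407.68 m/s
Total dV = 3419 m/s

3419 m/s


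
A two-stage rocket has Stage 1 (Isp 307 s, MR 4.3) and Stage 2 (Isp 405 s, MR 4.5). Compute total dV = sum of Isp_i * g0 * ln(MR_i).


dV1 = 307 * 9.81 * ln(4.3) = 4392.9 m/s
dV2 = 405 * 9.81 * ln(4.5) = 5975.8 m/s
Total dV = 4392.9 + 5975.8 = 10368.7 m/s ~ 10369 m/s

10369 m/s


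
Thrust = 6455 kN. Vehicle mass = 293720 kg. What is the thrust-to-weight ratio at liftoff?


TWR = 6455000 / (293720 * 9.81) = 2.24

2.24


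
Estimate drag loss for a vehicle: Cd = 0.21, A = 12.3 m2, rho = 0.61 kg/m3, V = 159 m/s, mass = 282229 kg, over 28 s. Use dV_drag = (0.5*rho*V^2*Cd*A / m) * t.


D = 0.5 * 0.61 * 159^2 * 0.21 * 12.3 = 19916.75 N
a = 19916.75 / 282229 = 0.0706 m/s2
dV = 0.0706 * 28 = 2.0 m/s

2.0 m/s


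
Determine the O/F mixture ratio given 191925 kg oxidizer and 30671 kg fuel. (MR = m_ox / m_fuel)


MR = 191925 / 30671 = 6.26

6.26


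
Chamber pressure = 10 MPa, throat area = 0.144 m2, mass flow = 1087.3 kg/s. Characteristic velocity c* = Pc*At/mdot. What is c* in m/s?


c* = 10e6 * 0.144 / 1087.3 = 1324 m/s

1324 m/s


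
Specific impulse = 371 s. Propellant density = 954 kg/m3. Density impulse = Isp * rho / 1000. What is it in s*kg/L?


rho*Isp = 371 * 954 / 1000 = 354 s*kg/L

354 s*kg/L


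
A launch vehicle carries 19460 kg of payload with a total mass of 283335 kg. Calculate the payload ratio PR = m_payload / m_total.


PR = 19460 / 283335 = 0.0687

0.0687


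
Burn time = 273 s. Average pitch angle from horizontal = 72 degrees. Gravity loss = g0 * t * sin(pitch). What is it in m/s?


GL = 9.81 * 273 * sin(72 deg) = 2547 m/s

2547 m/s


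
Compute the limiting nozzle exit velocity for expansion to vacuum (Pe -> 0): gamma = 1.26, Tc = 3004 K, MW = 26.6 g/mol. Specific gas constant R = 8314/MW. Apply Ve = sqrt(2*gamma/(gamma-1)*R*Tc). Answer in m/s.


R = 8314 / 26.6 = 312.56 J/(kg.K)
Ve = sqrt(2 * 1.26 / (1.26 - 1) * 312.56 * 3004) = 3017 m/s

3017 m/s


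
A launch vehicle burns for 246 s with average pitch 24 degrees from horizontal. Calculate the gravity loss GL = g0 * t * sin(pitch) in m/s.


GL = 9.81 * 246 * sin(24 deg) = 982 m/s

982 m/s


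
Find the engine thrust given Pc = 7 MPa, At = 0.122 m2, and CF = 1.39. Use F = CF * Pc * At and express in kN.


F = 1.39 * 7e6 * 0.122 = 1.1871e+06 N = 1187.1 kN

1187.1 kN


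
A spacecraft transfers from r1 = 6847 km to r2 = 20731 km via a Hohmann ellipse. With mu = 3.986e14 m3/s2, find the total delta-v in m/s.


V1 = sqrt(mu/r1) = 7629.89 m/s
dV1 = V1*(sqrt(2*r2/(r1+r2)) - 1) = 1725.5 m/s
V2 = sqrt(mu/r2) = 4384.89 m/s
dV2 = V2*(1 - sqrt(2*r1/(r1+r2))) = 1295.0 m/s
Total dV = 3021 m/s

3021 m/s


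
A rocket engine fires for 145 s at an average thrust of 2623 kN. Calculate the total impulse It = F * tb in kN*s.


It = 2623 * 145 = 380335 kN*s

380335 kN*s


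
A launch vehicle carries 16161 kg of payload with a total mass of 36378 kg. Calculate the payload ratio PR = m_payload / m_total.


PR = 16161 / 36378 = 0.4443

0.4443


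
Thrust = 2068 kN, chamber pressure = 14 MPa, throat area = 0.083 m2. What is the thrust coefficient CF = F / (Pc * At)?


CF = 2068000 / (14e6 * 0.083) = 1.78

1.78


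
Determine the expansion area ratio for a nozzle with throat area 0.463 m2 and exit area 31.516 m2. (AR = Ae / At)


AR = 31.516 / 0.463 = 68.1

68.1


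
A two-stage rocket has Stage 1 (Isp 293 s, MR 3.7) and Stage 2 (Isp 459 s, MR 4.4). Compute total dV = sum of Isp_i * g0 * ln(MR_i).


dV1 = 293 * 9.81 * ln(3.7) = 3760.6 m/s
dV2 = 459 * 9.81 * ln(4.4) = 6671.4 m/s
Total dV = 3760.6 + 6671.4 = 10432.0 m/s ~ 10432 m/s

10432 m/s


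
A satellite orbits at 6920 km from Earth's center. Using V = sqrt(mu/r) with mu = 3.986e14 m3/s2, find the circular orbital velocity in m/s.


V = sqrt(3.986e14 / 6920000) = 7590 m/s

7590 m/s


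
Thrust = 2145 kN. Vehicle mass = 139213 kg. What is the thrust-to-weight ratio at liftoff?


TWR = 2145000 / (139213 * 9.81) = 1.57

1.57


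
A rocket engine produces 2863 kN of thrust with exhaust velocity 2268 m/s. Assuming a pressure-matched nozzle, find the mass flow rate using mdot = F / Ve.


mdot = F / Ve = 2863000 / 2268 = 1262.3 kg/s

1262.3 kg/s


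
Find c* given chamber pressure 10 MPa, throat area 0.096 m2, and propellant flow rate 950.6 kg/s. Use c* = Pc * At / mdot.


c* = 10e6 * 0.096 / 950.6 = 1010 m/s

1010 m/s


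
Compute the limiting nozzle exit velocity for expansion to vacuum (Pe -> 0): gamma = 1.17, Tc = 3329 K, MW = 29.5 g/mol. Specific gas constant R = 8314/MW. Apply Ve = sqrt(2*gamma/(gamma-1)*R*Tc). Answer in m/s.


R = 8314 / 29.5 = 281.83 J/(kg.K)
Ve = sqrt(2 * 1.17 / (1.17 - 1) * 281.83 * 3329) = 3594 m/s

3594 m/s


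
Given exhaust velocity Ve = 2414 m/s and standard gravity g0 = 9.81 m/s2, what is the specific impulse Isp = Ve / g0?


Isp = Ve / g0 = 2414 / 9.81 = 246.1 s

246.1 s


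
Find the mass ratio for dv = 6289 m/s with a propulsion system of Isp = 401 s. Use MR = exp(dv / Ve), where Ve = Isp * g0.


Ve = 401 * 9.81 = 3933.81 m/s
MR = exp(6289 / 3933.81) = 4.947

4.947


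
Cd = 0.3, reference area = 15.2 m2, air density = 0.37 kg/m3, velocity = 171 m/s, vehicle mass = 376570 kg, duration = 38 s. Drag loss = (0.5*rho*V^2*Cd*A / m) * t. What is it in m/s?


D = 0.5 * 0.37 * 171^2 * 0.3 * 15.2 = 24667.71 N
a = 24667.71 / 376570 = 0.0655 m/s2
dV = 0.0655 * 38 = 2.5 m/s

2.5 m/s


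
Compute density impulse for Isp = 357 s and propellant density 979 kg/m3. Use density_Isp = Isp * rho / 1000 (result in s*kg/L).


rho*Isp = 357 * 979 / 1000 = 350 s*kg/L

350 s*kg/L


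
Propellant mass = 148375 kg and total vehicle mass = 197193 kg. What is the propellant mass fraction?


PMF = 148375 / 197193 = 0.752

0.752


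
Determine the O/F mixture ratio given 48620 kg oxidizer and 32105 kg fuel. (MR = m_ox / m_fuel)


MR = 48620 / 32105 = 1.51

1.51


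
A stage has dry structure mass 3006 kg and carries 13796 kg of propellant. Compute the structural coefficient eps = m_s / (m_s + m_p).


eps = 3006 / (3006 + 13796) = 0.1789

0.1789


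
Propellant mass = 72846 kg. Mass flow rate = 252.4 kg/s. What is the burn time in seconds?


tb = 72846 / 252.4 = 288.6 s

288.6 s


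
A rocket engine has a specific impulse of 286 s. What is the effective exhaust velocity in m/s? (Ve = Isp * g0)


Ve = Isp * g0 = 286 * 9.81 = 2805.7 m/s

2805.7 m/s


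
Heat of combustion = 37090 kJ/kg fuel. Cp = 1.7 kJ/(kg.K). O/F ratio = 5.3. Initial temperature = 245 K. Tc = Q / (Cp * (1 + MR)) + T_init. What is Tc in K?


Tc = 37090 / (1.7 * (1 + 5.3)) + 245 = 3708 K

3708 K


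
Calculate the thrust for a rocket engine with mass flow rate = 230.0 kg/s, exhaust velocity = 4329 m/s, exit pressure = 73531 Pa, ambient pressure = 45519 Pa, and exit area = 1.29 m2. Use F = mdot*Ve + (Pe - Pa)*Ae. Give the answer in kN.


F = 230.0 * 4329 + (73531 - 45519) * 1.29 = 1.0318e+06 N = 1031.8 kN

1031.8 kN


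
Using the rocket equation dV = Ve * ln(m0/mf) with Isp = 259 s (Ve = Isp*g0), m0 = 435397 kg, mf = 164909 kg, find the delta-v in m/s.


Ve = 259 * 9.81 = 2540.79 m/s
dV = 2540.79 * ln(435397/164909) = 2467 m/s

2467 m/s


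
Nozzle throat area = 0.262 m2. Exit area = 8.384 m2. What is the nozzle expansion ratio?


AR = 8.384 / 0.262 = 32.0

32.0


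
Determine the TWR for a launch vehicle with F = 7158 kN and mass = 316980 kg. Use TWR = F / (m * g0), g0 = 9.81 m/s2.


TWR = 7158000 / (316980 * 9.81) = 2.3

2.3


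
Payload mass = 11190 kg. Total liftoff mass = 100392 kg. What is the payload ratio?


PR = 11190 / 100392 = 0.1115

0.1115


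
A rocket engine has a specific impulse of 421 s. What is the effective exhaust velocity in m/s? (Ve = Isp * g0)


Ve = Isp * g0 = 421 * 9.81 = 4130.0 m/s

4130.0 m/s


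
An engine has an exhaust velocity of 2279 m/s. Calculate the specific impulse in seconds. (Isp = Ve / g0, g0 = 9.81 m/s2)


Isp = Ve / g0 = 2279 / 9.81 = 232.3 s

232.3 s


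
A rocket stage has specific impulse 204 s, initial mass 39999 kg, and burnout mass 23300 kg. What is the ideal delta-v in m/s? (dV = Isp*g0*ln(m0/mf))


Ve = 204 * 9.81 = 2001.24 m/s
dV = 2001.24 * ln(39999/23300) = 1081 m/s

1081 m/s


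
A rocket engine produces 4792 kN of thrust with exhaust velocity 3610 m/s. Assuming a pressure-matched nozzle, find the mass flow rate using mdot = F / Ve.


mdot = F / Ve = 4792000 / 3610 = 1327.4 kg/s

1327.4 kg/s


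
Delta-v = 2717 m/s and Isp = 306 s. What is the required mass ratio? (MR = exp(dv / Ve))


Ve = 306 * 9.81 = 3001.86 m/s
MR = exp(2717 / 3001.86) = 2.472

2.472


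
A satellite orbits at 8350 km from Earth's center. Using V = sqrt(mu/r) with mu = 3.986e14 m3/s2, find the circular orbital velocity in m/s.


V = sqrt(3.986e14 / 8350000) = 6909 m/s

6909 m/s


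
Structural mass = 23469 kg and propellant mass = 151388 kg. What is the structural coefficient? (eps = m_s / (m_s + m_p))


eps = 23469 / (23469 + 151388) = 0.1342

0.1342


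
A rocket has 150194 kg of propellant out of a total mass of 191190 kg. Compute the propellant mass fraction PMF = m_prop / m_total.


PMF = 150194 / 191190 = 0.786

0.786


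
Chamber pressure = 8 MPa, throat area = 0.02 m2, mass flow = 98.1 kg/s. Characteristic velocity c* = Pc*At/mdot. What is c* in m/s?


c* = 8e6 * 0.02 / 98.1 = 1631 m/s

1631 m/s


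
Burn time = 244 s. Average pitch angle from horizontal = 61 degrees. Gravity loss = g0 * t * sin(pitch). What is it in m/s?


GL = 9.81 * 244 * sin(61 deg) = 2094 m/s

2094 m/s


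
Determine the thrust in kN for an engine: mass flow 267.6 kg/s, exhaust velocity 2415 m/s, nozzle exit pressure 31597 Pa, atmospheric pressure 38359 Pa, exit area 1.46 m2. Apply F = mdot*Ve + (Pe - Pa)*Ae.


F = 267.6 * 2415 + (31597 - 38359) * 1.46 = 636381.0 N = 636.4 kN

636.4 kN


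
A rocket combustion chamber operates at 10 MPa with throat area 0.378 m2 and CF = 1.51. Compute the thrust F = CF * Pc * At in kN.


F = 1.51 * 10e6 * 0.378 = 5.7078e+06 N = 5707.8 kN

5707.8 kN


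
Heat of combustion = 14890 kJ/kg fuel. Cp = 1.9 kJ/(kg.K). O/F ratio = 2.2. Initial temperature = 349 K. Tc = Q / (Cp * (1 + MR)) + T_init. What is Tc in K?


Tc = 14890 / (1.9 * (1 + 2.2)) + 349 = 2798 K

2798 K


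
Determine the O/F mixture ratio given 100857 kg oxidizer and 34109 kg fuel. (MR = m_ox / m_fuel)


MR = 100857 / 34109 = 2.96

2.96


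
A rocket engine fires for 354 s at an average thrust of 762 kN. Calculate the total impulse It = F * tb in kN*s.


It = 762 * 354 = 269748 kN*s

269748 kN*s


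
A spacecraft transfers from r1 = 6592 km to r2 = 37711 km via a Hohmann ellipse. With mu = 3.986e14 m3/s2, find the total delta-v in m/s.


V1 = sqrt(mu/r1) = 7776.07 m/s
dV1 = V1*(sqrt(2*r2/(r1+r2)) - 1) = 2369.88 m/s
V2 = sqrt(mu/r2) = 3251.13 m/s
dV2 = V2*(1 - sqrt(2*r1/(r1+r2))) = 1477.59 m/s
Total dV = 3847 m/s

3847 m/s


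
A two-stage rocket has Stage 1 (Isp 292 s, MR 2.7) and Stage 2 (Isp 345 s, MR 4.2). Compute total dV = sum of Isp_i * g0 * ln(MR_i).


dV1 = 292 * 9.81 * ln(2.7) = 2845.2 m/s
dV2 = 345 * 9.81 * ln(4.2) = 4857.0 m/s
Total dV = 2845.2 + 4857.0 = 7702.2 m/s ~ 7702 m/s

7702 m/s


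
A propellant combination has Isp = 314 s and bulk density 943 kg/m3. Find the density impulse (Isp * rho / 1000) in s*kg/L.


rho*Isp = 314 * 943 / 1000 = 296 s*kg/L

296 s*kg/L


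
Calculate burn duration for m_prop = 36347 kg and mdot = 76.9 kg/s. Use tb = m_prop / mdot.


tb = 36347 / 76.9 = 472.7 s

472.7 s


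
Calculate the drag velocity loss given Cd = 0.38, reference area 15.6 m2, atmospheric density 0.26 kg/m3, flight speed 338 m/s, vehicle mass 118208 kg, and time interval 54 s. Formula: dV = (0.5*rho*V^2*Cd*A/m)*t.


D = 0.5 * 0.26 * 338^2 * 0.38 * 15.6 = 88041.0 N
a = 88041.0 / 118208 = 0.7448 m/s2
dV = 0.7448 * 54 = 40.2 m/s

40.2 m/s


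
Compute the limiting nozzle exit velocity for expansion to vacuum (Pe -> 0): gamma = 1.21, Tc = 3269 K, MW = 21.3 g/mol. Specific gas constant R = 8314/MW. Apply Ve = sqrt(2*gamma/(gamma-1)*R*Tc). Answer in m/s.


R = 8314 / 21.3 = 390.33 J/(kg.K)
Ve = sqrt(2 * 1.21 / (1.21 - 1) * 390.33 * 3269) = 3835 m/s

3835 m/s


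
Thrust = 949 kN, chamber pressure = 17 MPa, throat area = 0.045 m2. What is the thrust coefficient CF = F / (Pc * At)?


CF = 949000 / (17e6 * 0.045) = 1.24

1.24


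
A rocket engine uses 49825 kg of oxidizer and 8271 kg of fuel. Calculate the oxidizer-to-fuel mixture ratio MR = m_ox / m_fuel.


MR = 49825 / 8271 = 6.02

6.02


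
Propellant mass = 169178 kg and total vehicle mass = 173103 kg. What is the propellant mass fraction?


PMF = 169178 / 173103 = 0.977

0.977


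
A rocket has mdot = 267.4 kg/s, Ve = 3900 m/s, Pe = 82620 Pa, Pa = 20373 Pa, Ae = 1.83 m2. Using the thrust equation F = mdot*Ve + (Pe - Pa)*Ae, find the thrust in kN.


F = 267.4 * 3900 + (82620 - 20373) * 1.83 = 1.1568e+06 N = 1156.8 kN

1156.8 kN


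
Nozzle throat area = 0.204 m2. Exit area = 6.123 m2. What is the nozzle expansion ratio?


AR = 6.123 / 0.204 = 30.0

30.0


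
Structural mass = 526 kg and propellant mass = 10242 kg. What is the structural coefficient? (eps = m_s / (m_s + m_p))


eps = 526 / (526 + 10242) = 0.0488

0.0488


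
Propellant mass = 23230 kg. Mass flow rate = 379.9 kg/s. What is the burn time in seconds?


tb = 23230 / 379.9 = 61.1 s

61.1 s


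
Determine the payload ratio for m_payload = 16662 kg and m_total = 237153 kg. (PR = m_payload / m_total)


PR = 16662 / 237153 = 0.0703

0.0703


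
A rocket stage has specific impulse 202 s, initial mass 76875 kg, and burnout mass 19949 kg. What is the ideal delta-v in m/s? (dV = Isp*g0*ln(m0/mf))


Ve = 202 * 9.81 = 1981.62 m/s
dV = 1981.62 * ln(76875/19949) = 2673 m/s

2673 m/s


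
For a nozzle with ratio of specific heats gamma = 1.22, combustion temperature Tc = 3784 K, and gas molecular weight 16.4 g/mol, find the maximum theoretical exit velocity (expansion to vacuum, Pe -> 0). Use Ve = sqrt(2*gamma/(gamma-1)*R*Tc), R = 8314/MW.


R = 8314 / 16.4 = 506.95 J/(kg.K)
Ve = sqrt(2 * 1.22 / (1.22 - 1) * 506.95 * 3784) = 4613 m/s

4613 m/s


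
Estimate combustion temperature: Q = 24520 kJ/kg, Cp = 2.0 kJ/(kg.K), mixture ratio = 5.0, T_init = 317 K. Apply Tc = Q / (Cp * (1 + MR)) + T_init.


Tc = 24520 / (2.0 * (1 + 5.0)) + 317 = 2360 K

2360 K


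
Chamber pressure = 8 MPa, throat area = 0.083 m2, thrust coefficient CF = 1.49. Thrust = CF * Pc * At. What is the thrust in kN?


F = 1.49 * 8e6 * 0.083 = 989360.0 N = 989.4 kN

989.4 kN


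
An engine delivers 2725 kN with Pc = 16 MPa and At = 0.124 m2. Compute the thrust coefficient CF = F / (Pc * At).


CF = 2725000 / (16e6 * 0.124) = 1.37

1.37


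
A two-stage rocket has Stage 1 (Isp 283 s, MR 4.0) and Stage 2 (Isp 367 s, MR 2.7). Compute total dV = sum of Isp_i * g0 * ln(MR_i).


dV1 = 283 * 9.81 * ln(4.0) = 3848.7 m/s
dV2 = 367 * 9.81 * ln(2.7) = 3576.0 m/s
Total dV = 3848.7 + 3576.0 = 7424.7 m/s ~ 7425 m/s

7425 m/s


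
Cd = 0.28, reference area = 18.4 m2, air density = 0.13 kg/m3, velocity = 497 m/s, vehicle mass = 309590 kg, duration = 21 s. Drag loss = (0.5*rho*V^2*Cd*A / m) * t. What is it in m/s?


D = 0.5 * 0.13 * 497^2 * 0.28 * 18.4 = 82718.37 N
a = 82718.37 / 309590 = 0.2672 m/s2
dV = 0.2672 * 21 = 5.6 m/s

5.6 m/s


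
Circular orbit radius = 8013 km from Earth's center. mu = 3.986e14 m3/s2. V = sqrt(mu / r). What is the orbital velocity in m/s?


V = sqrt(3.986e14 / 8013000) = 7053 m/s

7053 m/s


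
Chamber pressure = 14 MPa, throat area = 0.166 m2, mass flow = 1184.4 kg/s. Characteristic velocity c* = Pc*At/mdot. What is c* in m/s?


c* = 14e6 * 0.166 / 1184.4 = 1962 m/s

1962 m/s


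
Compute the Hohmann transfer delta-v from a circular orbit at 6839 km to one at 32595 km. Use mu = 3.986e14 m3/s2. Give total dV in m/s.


V1 = sqrt(mu/r1) = 7634.35 m/s
dV1 = V1*(sqrt(2*r2/(r1+r2)) - 1) = 2181.48 m/s
V2 = sqrt(mu/r2) = 3496.98 m/s
dV2 = V2*(1 - sqrt(2*r1/(r1+r2))) = 1437.45 m/s
Total dV = 3619 m/s

3619 m/s


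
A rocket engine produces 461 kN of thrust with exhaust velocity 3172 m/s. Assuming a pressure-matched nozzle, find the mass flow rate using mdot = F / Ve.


mdot = F / Ve = 461000 / 3172 = 145.3 kg/s

145.3 kg/s


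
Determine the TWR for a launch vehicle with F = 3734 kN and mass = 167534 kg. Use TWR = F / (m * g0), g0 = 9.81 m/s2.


TWR = 3734000 / (167534 * 9.81) = 2.27

2.27


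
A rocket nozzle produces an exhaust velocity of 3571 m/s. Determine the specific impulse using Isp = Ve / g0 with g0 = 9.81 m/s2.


Isp = Ve / g0 = 3571 / 9.81 = 364.0 s

364.0 s


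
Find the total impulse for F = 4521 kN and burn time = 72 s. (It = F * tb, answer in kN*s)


It = 4521 * 72 = 325512 kN*s

325512 kN*s


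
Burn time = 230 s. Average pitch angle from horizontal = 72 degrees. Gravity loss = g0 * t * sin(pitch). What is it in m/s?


GL = 9.81 * 230 * sin(72 deg) = 2146 m/s

2146 m/s


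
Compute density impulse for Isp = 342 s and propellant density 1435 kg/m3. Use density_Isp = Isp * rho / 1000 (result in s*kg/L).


rho*Isp = 342 * 1435 / 1000 = 491 s*kg/L

491 s*kg/L


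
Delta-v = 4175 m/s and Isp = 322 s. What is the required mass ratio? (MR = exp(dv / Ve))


Ve = 322 * 9.81 = 3158.82 m/s
MR = exp(4175 / 3158.82) = 3.75

3.75


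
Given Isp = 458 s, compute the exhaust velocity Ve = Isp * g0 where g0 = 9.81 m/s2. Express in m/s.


Ve = Isp * g0 = 458 * 9.81 = 4493.0 m/s

4493.0 m/s


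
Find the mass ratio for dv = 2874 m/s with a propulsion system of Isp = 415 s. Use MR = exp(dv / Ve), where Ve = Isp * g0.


Ve = 415 * 9.81 = 4071.15 m/s
MR = exp(2874 / 4071.15) = 2.026

2.026


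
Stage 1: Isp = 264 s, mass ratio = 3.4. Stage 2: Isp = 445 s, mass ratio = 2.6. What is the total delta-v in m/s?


dV1 = 264 * 9.81 * ln(3.4) = 3169.4 m/s
dV2 = 445 * 9.81 * ln(2.6) = 4171.2 m/s
Total dV = 3169.4 + 4171.2 = 7340.6 m/s ~ 7341 m/s

7341 m/s


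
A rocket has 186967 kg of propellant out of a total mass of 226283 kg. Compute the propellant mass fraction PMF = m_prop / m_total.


PMF = 186967 / 226283 = 0.826

0.826


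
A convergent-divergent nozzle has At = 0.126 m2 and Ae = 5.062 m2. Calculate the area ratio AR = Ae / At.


AR = 5.062 / 0.126 = 40.2

40.2


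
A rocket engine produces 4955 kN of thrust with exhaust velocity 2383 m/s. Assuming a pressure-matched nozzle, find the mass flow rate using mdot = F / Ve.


mdot = F / Ve = 4955000 / 2383 = 2079.3 kg/s

2079.3 kg/s


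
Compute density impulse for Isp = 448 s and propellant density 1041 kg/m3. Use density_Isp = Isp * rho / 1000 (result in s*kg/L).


rho*Isp = 448 * 1041 / 1000 = 466 s*kg/L

466 s*kg/L


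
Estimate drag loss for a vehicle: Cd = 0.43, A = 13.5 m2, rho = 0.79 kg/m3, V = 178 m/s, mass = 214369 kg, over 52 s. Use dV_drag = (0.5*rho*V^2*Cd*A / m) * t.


D = 0.5 * 0.79 * 178^2 * 0.43 * 13.5 = 72650.62 N
a = 72650.62 / 214369 = 0.3389 m/s2
dV = 0.3389 * 52 = 17.6 m/s

17.6 m/s


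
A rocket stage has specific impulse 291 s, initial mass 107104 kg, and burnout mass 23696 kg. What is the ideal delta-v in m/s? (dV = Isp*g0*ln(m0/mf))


Ve = 291 * 9.81 = 2854.71 m/s
dV = 2854.71 * ln(107104/23696) = 4306 m/s

4306 m/s


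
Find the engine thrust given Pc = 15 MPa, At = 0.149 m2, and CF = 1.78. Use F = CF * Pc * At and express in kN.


F = 1.78 * 15e6 * 0.149 = 3.9783e+06 N = 3978.3 kN

3978.3 kN


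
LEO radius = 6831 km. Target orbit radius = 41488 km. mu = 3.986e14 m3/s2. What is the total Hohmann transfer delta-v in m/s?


V1 = sqrt(mu/r1) = 7638.82 m/s
dV1 = V1*(sqrt(2*r2/(r1+r2)) - 1) = 2371.4 m/s
V2 = sqrt(mu/r2) = 3099.61 m/s
dV2 = V2*(1 - sqrt(2*r1/(r1+r2))) = 1451.43 m/s
Total dV = 3823 m/s

3823 m/s


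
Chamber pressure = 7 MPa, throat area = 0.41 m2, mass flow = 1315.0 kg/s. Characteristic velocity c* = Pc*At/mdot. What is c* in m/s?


c* = 7e6 * 0.41 / 1315.0 = 2183 m/s

2183 m/s


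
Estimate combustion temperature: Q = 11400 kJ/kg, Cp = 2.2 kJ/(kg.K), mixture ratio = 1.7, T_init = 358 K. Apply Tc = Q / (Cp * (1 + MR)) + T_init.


Tc = 11400 / (2.2 * (1 + 1.7)) + 358 = 2277 K

2277 K


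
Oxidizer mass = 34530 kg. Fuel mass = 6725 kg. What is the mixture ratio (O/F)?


MR = 34530 / 6725 = 5.13

5.13


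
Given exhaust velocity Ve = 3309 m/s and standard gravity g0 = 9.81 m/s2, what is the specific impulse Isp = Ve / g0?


Isp = Ve / g0 = 3309 / 9.81 = 337.3 s

337.3 s


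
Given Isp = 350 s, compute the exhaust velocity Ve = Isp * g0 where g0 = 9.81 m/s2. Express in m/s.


Ve = Isp * g0 = 350 * 9.81 = 3433.5 m/s

3433.5 m/s


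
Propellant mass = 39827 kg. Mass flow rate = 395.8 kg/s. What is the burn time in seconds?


tb = 39827 / 395.8 = 100.6 s

100.6 s


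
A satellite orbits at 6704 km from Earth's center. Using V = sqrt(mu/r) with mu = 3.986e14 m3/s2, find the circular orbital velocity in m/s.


V = sqrt(3.986e14 / 6704000) = 7711 m/s

7711 m/s


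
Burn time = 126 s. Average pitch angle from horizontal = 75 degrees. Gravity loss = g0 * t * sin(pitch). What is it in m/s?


GL = 9.81 * 126 * sin(75 deg) = 1194 m/s

1194 m/s


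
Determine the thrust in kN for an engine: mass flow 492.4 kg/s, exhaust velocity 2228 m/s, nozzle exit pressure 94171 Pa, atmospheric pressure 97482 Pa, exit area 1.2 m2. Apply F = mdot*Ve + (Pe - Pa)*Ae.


F = 492.4 * 2228 + (94171 - 97482) * 1.2 = 1.0931e+06 N = 1093.1 kN

1093.1 kN


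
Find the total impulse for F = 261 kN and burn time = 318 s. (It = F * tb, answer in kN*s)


It = 261 * 318 = 82998 kN*s

82998 kN*s


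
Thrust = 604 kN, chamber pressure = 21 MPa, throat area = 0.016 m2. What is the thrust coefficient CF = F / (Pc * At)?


CF = 604000 / (21e6 * 0.016) = 1.8

1.8


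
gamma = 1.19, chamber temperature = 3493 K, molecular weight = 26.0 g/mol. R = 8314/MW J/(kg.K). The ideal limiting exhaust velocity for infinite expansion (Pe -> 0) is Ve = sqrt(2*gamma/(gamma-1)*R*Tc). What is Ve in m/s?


R = 8314 / 26.0 = 319.77 J/(kg.K)
Ve = sqrt(2 * 1.19 / (1.19 - 1) * 319.77 * 3493) = 3740 m/s

3740 m/s


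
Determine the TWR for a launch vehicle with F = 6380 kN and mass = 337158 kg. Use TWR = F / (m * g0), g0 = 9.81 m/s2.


TWR = 6380000 / (337158 * 9.81) = 1.93

1.93


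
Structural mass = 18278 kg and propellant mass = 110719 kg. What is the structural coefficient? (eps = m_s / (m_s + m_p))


eps = 18278 / (18278 + 110719) = 0.1417

0.1417


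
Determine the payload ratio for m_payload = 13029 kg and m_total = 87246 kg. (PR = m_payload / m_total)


PR = 13029 / 87246 = 0.1493

0.1493


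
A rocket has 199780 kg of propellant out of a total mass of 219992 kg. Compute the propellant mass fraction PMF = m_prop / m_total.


PMF = 199780 / 219992 = 0.908

0.908


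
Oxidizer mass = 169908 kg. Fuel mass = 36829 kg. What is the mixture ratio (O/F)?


MR = 169908 / 36829 = 4.61

4.61


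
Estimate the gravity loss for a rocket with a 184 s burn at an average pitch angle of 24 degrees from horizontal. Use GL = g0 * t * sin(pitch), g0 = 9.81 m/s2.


GL = 9.81 * 184 * sin(24 deg) = 734 m/s

734 m/s


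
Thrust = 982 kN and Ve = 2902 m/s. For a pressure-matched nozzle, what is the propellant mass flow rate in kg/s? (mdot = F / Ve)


mdot = F / Ve = 982000 / 2902 = 338.4 kg/s

338.4 kg/s


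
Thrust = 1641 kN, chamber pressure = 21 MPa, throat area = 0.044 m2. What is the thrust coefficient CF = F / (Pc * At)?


CF = 1641000 / (21e6 * 0.044) = 1.78

1.78


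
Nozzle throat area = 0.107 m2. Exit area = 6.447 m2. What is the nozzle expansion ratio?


AR = 6.447 / 0.107 = 60.3

60.3


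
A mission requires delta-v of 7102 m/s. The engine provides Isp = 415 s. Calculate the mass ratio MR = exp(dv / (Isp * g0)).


Ve = 415 * 9.81 = 4071.15 m/s
MR = exp(7102 / 4071.15) = 5.723

5.723


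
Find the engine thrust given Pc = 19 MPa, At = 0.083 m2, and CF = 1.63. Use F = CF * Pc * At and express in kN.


F = 1.63 * 19e6 * 0.083 = 2.5705e+06 N = 2570.5 kN

2570.5 kN


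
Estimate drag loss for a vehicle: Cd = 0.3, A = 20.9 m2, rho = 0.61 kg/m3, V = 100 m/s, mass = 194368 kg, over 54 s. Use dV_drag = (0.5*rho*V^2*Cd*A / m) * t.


D = 0.5 * 0.61 * 100^2 * 0.3 * 20.9 = 19123.5 N
a = 19123.5 / 194368 = 0.0984 m/s2
dV = 0.0984 * 54 = 5.3 m/s

5.3 m/s


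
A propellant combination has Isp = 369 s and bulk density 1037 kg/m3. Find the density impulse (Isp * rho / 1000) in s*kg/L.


rho*Isp = 369 * 1037 / 1000 = 383 s*kg/L

383 s*kg/L


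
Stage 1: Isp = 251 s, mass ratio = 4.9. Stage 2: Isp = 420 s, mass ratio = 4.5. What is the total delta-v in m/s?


dV1 = 251 * 9.81 * ln(4.9) = 3913.2 m/s
dV2 = 420 * 9.81 * ln(4.5) = 6197.1 m/s
Total dV = 3913.2 + 6197.1 = 10110.3 m/s ~ 10110 m/s

10110 m/s


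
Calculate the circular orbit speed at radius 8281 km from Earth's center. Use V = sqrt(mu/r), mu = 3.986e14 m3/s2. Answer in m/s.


V = sqrt(3.986e14 / 8281000) = 6938 m/s

6938 m/s


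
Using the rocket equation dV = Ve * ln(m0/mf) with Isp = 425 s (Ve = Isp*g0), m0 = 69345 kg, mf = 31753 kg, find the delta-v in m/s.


Ve = 425 * 9.81 = 4169.25 m/s
dV = 4169.25 * ln(69345/31753) = 3257 m/s

3257 m/s


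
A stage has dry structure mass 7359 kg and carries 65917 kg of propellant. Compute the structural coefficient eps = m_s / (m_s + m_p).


eps = 7359 / (7359 + 65917) = 0.1004

0.1004


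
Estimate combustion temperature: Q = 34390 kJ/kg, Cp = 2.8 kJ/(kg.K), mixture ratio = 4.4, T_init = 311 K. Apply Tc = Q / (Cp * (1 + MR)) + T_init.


Tc = 34390 / (2.8 * (1 + 4.4)) + 311 = 2585 K

2585 K


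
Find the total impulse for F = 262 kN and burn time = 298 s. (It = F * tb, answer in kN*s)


It = 262 * 298 = 78076 kN*s

78076 kN*s


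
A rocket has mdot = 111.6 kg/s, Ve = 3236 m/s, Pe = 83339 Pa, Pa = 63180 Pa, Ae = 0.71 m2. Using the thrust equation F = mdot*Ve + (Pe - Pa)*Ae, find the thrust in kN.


F = 111.6 * 3236 + (83339 - 63180) * 0.71 = 375450.0 N = 375.4 kN

375.4 kN


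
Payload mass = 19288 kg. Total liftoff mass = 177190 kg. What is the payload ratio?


PR = 19288 / 177190 = 0.1089

0.1089


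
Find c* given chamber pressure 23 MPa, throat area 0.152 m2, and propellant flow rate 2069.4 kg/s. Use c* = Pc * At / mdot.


c* = 23e6 * 0.152 / 2069.4 = 1689 m/s

1689 m/s


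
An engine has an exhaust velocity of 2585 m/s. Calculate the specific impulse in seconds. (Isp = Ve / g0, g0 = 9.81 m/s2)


Isp = Ve / g0 = 2585 / 9.81 = 263.5 s

263.5 s


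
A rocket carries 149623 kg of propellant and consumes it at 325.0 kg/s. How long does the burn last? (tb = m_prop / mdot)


tb = 149623 / 325.0 = 460.4 s

460.4 s


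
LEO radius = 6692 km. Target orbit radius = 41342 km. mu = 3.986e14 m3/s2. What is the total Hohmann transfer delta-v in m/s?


V1 = sqrt(mu/r1) = 7717.75 m/s
dV1 = V1*(sqrt(2*r2/(r1+r2)) - 1) = 2408.0 m/s
V2 = sqrt(mu/r2) = 3105.08 m/s
dV2 = V2*(1 - sqrt(2*r1/(r1+r2))) = 1466.03 m/s
Total dV = 3874 m/s

3874 m/s


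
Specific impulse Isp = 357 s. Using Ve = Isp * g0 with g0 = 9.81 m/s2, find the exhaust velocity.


Ve = Isp * g0 = 357 * 9.81 = 3502.2 m/s

3502.2 m/s


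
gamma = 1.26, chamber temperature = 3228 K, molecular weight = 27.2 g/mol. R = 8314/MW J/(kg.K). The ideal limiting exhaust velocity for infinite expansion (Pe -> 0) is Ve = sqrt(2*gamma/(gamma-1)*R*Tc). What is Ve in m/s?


R = 8314 / 27.2 = 305.66 J/(kg.K)
Ve = sqrt(2 * 1.26 / (1.26 - 1) * 305.66 * 3228) = 3092 m/s

3092 m/s


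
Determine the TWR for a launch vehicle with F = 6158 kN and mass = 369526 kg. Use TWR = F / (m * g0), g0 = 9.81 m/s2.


TWR = 6158000 / (369526 * 9.81) = 1.7

1.7


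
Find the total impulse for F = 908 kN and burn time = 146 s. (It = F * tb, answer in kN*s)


It = 908 * 146 = 132568 kN*s

132568 kN*s


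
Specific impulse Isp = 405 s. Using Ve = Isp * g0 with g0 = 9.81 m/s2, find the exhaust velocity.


Ve = Isp * g0 = 405 * 9.81 = 3973.1 m/s

3973.1 m/s


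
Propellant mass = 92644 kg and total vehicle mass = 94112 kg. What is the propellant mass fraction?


PMF = 92644 / 94112 = 0.984

0.984


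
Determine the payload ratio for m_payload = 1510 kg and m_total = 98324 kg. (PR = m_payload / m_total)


PR = 1510 / 98324 = 0.0154

0.0154


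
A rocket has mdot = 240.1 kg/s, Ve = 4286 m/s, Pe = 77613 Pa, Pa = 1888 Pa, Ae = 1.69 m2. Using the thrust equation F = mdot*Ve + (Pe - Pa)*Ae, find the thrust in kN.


F = 240.1 * 4286 + (77613 - 1888) * 1.69 = 1.1570e+06 N = 1157.0 kN

1157.0 kN


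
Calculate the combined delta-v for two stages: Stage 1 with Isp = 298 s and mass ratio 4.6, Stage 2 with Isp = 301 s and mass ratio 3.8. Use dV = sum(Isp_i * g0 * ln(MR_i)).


dV1 = 298 * 9.81 * ln(4.6) = 4461.2 m/s
dV2 = 301 * 9.81 * ln(3.8) = 3942.0 m/s
Total dV = 4461.2 + 3942.0 = 8403.2 m/s ~ 8403 m/s

8403 m/s


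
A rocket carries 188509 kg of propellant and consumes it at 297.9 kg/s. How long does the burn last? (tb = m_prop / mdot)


tb = 188509 / 297.9 = 632.8 s

632.8 s


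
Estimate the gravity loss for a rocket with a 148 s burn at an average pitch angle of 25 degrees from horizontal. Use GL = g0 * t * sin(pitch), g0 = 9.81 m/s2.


GL = 9.81 * 148 * sin(25 deg) = 614 m/s

614 m/s


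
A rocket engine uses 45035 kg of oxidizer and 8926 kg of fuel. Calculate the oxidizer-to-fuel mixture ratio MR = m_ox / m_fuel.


MR = 45035 / 8926 = 5.05

5.05


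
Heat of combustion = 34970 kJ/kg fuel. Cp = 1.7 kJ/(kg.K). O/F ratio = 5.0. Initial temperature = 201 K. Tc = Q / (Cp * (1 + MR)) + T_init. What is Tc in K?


Tc = 34970 / (1.7 * (1 + 5.0)) + 201 = 3629 K

3629 K


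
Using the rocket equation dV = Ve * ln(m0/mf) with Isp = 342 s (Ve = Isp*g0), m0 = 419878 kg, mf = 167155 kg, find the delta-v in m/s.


Ve = 342 * 9.81 = 3355.02 m/s
dV = 3355.02 * ln(419878/167155) = 3090 m/s

3090 m/s


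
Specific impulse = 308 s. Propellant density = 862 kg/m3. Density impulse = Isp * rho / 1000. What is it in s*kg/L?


rho*Isp = 308 * 862 / 1000 = 265 s*kg/L

265 s*kg/L


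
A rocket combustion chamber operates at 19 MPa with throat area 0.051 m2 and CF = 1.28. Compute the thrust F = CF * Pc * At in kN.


F = 1.28 * 19e6 * 0.051 = 1.2403e+06 N = 1240.3 kN

1240.3 kN


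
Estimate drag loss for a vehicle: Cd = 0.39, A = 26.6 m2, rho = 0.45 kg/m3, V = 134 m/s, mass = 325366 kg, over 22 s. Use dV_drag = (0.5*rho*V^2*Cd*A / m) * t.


D = 0.5 * 0.45 * 134^2 * 0.39 * 26.6 = 41912.0 N
a = 41912.0 / 325366 = 0.1288 m/s2
dV = 0.1288 * 22 = 2.8 m/s

2.8 m/s


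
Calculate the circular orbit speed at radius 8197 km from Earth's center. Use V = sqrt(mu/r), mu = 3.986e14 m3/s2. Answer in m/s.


V = sqrt(3.986e14 / 8197000) = 6973 m/s

6973 m/s


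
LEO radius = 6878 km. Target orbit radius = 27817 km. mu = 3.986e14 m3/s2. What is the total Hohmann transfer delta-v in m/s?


V1 = sqrt(mu/r1) = 7612.68 m/s
dV1 = V1*(sqrt(2*r2/(r1+r2)) - 1) = 2027.26 m/s
V2 = sqrt(mu/r2) = 3785.42 m/s
dV2 = V2*(1 - sqrt(2*r1/(r1+r2))) = 1401.85 m/s
Total dV = 3429 m/s

3429 m/s


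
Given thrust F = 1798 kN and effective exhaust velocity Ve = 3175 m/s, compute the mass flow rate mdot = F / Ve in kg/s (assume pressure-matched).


mdot = F / Ve = 1798000 / 3175 = 566.3 kg/s

566.3 kg/s


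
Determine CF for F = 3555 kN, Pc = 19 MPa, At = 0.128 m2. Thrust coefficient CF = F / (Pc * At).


CF = 3555000 / (19e6 * 0.128) = 1.46

1.46


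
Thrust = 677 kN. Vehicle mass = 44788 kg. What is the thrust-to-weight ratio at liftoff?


TWR = 677000 / (44788 * 9.81) = 1.54

1.54


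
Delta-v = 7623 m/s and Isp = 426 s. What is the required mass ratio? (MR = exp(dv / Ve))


Ve = 426 * 9.81 = 4179.06 m/s
MR = exp(7623 / 4179.06) = 6.197

6.197


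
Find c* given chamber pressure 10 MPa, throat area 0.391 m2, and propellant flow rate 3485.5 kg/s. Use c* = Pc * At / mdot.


c* = 10e6 * 0.391 / 3485.5 = 1122 m/s

1122 m/s


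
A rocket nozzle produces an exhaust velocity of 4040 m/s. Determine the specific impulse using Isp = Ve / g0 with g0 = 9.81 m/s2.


Isp = Ve / g0 = 4040 / 9.81 = 411.8 s

411.8 s


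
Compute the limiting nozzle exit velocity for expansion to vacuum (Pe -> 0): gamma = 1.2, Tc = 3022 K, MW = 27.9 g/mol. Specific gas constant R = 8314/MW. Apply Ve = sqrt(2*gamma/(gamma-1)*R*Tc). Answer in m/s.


R = 8314 / 27.9 = 297.99 J/(kg.K)
Ve = sqrt(2 * 1.2 / (1.2 - 1) * 297.99 * 3022) = 3287 m/s

3287 m/s


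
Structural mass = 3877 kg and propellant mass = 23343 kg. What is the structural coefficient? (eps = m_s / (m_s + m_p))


eps = 3877 / (3877 + 23343) = 0.1424

0.1424


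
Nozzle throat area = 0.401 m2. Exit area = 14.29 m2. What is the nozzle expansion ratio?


AR = 14.29 / 0.401 = 35.6

35.6


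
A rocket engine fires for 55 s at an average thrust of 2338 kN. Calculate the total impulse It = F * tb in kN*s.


It = 2338 * 55 = 128590 kN*s

128590 kN*s


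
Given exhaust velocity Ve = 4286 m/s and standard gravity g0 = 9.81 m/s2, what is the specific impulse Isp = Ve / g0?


Isp = Ve / g0 = 4286 / 9.81 = 436.9 s

436.9 s


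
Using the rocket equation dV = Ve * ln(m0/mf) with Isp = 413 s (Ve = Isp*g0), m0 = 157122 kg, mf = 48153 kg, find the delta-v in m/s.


Ve = 413 * 9.81 = 4051.53 m/s
dV = 4051.53 * ln(157122/48153) = 4791 m/s

4791 m/s


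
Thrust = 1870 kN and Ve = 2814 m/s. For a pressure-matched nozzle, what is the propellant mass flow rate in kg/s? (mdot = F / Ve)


mdot = F / Ve = 1870000 / 2814 = 664.5 kg/s

664.5 kg/s


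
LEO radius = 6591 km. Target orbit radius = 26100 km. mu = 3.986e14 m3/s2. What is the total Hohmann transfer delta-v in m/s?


V1 = sqrt(mu/r1) = 7776.66 m/s
dV1 = V1*(sqrt(2*r2/(r1+r2)) - 1) = 2050.19 m/s
V2 = sqrt(mu/r2) = 3907.94 m/s
dV2 = V2*(1 - sqrt(2*r1/(r1+r2))) = 1426.38 m/s
Total dV = 3477 m/s

3477 m/s


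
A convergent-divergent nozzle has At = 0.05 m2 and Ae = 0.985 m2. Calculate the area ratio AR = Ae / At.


AR = 0.985 / 0.05 = 19.7

19.7


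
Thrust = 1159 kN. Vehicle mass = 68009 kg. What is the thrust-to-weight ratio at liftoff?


TWR = 1159000 / (68009 * 9.81) = 1.74

1.74


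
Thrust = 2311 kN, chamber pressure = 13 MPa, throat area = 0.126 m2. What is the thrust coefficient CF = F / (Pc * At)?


CF = 2311000 / (13e6 * 0.126) = 1.41

1.41


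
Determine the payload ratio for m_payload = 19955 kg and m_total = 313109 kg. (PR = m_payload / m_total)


PR = 19955 / 313109 = 0.0637

0.0637


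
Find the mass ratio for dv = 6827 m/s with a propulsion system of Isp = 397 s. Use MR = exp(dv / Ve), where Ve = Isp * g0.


Ve = 397 * 9.81 = 3894.57 m/s
MR = exp(6827 / 3894.57) = 5.772

5.772


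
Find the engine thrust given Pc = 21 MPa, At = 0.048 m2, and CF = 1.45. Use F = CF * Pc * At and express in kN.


F = 1.45 * 21e6 * 0.048 = 1.4616e+06 N = 1461.6 kN

1461.6 kN
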